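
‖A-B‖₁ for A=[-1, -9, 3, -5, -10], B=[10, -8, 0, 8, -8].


d = |-1-10| + |-9+ 8| + |3-0| + |-5-8| + |-10+ 8|
  = 11 + 1 + 3 + 13 + 2
  = 30

30


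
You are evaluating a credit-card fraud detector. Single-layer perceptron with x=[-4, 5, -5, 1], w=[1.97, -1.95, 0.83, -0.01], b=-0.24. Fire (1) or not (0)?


z = (-4)·(1.97) + (5)·(-1.95) + (-5)·(0.83) + (1)·(-0.01) - 0.24
  = -22.03
step(z) = 0 (z<0)

0


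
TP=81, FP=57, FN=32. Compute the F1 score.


Precision = 81/138 = 0.587
Recall = 81/113 = 0.7168
F1 = 2·P·R/(P+R) = 2·TP/(2·TP+FP+FN) = 162/(162+57+32) = 162/251 = 0.6454

0.6454


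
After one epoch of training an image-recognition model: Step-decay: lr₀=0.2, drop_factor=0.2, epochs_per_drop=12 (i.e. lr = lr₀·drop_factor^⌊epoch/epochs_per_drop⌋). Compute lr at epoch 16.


n_drops = ⌊16/12⌋ = 1
lr = 0.2·0.2^1 = 0.2·0.2 = 0.04

0.04


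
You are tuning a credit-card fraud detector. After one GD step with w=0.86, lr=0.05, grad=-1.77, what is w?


w_new = w - α·∇
= 0.86 - 0.05·-1.77
= 0.86 + 0.0885
= 0.9485

0.9485


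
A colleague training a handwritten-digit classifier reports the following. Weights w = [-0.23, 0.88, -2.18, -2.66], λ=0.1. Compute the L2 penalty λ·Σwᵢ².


‖w‖₂² = (-0.23)² + (0.88)² + (-2.18)² + (-2.66)²
     = 0.0529 + 0.7744 + 4.7524 + 7.0756
     = 12.6553
λ·‖w‖₂² = 0.1·12.6553 = 1.26553

1.26553


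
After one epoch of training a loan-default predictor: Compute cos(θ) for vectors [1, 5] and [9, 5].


A·B = 1·9 + 5·5 = 34
‖A‖ = √26 = 5.099, ‖B‖ = √106 = 10.2956
cos = 34/(√26·√106) = 34/√2756 = 0.6476

0.6476


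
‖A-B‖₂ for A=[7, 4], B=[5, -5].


d = √((7-5)² + (4+ 5)²)
  = √(4 + 81)
  = √85 = 9.2195

9.2195


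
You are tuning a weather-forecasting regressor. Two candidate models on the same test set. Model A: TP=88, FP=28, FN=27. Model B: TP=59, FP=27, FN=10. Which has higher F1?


Model A: P=88/116=0.7586, R=88/115=0.7652, F1=2PR/(P+R)=2TP/(2TP+FP+FN)=176/231=0.7619
Model B: P=59/86=0.686, R=59/69=0.8551, F1=2PR/(P+R)=2TP/(2TP+FP+FN)=118/155=0.7613
0.7619 > 0.7613 → Model A

Model A


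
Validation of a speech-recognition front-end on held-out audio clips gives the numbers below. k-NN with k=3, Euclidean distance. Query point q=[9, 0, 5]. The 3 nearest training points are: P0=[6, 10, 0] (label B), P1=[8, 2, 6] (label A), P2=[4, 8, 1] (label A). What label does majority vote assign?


d(q,P0) = 11.5758  (label B)
d(q,P1) = 2.4495  (label A)
d(q,P2) = 10.247  (label A)
Votes: A=2, B=1
Majority → A

A


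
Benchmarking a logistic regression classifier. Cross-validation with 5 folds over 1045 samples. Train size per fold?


Fold size = 1045/5 = 209
Training per fold = 1045 - 209 = 836

836


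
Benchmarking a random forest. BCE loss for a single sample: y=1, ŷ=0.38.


BCE = -[y·ln(p) + (1-y)·ln(1-p)]
= -1·ln(0.38) - 0
= -ln(0.38) = 0.9676

0.9676


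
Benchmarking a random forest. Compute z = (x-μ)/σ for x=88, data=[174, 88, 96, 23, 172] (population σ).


μ = 110.6, σ = 56.8985
z = (88 - 110.6)/56.8985 = -0.3972

-0.3972


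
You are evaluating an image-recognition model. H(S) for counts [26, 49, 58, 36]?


Probabilities: [26/169, 49/169, 58/169, 36/169] ≈ [0.1538, 0.2899, 0.3432, 0.213]
H = -((26/169)·log₂(26/169) + (49/169)·log₂(49/169) + (58/169)·log₂(58/169) + (36/169)·log₂(36/169))
  = 1.9381 bits

1.9381 bits


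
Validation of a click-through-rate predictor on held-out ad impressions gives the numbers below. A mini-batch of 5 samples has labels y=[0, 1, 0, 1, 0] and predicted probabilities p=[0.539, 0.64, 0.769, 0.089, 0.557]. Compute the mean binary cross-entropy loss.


L[0] = -ln(1-0.539) = -ln(0.461) = 0.7744
L[1] = -ln(0.64) = 0.4463
L[2] = -ln(1-0.769) = -ln(0.231) = 1.4653
L[3] = -ln(0.089) = 2.4191
L[4] = -ln(1-0.557) = -ln(0.443) = 0.8142
mean = (0.7744 + 0.4463 + 1.4653 + 2.4191 + 0.8142)/5 = 1.1839

1.1839


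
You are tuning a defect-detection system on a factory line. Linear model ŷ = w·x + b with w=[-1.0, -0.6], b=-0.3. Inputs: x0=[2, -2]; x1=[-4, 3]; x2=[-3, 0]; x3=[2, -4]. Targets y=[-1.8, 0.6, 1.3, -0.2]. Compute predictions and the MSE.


ŷ0 = (-1.0)·(2) + (-0.6)·(-2) - 0.3 = -1.1
ŷ1 = (-1.0)·(-4) + (-0.6)·(3) - 0.3 = 1.9
ŷ2 = (-1.0)·(-3) + (-0.6)·(0) - 0.3 = 2.7
ŷ3 = (-1.0)·(2) + (-0.6)·(-4) - 0.3 = 0.1
errors² = [0.49, 1.69, 1.96, 0.09]
MSE = 4.2300/4 = 1.0575

1.0575


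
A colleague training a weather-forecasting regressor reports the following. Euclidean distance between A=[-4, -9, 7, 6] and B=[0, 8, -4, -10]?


d = √((-4-0)² + (-9-8)² + (7+ 4)² + (6+ 10)²)
  = √(16 + 289 + 121 + 256)
  = √682 = 26.1151

26.1151


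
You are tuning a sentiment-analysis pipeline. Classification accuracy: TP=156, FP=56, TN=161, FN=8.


Accuracy = (TP+TN)/(TP+TN+FP+FN)
= (156+161)/(381)
= 317/381 = 83.2%

83.2%


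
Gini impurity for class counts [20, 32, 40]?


Probabilities: [20/92, 32/92, 40/92] ≈ [0.2174, 0.3478, 0.4348]
Σpᵢ² = (400 + 1024 + 1600)/92² = 3024/8464
Gini = 1 - Σpᵢ² = 1 - 3024/8464 = 0.6427

0.6427


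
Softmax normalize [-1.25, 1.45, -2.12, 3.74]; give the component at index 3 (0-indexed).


Exponentials: e^-1.25=0.2865, e^1.45=4.2631, e^-2.12=0.12, e^3.74=42.098
Sum = 46.7676
Softmax = [0.0061, 0.0912, 0.0026, 0.9002]
p[3] = 42.098/46.7676 = 0.9002

0.9002


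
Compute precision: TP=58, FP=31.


Precision = TP/(TP+FP)
= 58/(58+31)
= 58/89 = 65.17%

65.17%


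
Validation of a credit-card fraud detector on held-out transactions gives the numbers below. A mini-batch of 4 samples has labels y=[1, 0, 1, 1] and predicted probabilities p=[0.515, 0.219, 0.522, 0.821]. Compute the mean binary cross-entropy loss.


L[0] = -ln(0.515) = 0.6636
L[1] = -ln(1-0.219) = -ln(0.781) = 0.2472
L[2] = -ln(0.522) = 0.6501
L[3] = -ln(0.821) = 0.1972
mean = (0.6636 + 0.2472 + 0.6501 + 0.1972)/4 = 0.4395

0.4395


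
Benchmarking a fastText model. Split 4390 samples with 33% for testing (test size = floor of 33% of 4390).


Test = ⌊4390·33/100⌋ = 1448
Train = 4390 - 1448 = 2942

Train: 2942, Test: 1448


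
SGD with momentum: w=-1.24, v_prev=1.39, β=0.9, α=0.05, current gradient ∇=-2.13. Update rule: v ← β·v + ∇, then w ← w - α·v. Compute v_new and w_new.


v_new = 0.9·1.39 - 2.13 = 1.251 - 2.13 = -0.879
w_new = -1.24 - 0.05·-0.879 = -1.24 + 0.04395 = -1.19605

v_new=-0.879, w_new=-1.19605


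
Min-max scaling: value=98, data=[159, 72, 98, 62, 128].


min=62, max=159
(98-62)/(159-62) = 36/97 = 0.3711

0.3711


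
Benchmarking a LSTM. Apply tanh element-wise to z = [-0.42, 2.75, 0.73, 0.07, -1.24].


tanh(-0.42) = -0.3969
tanh(2.75) = 0.9919
tanh(0.73) = 0.6231
tanh(0.07) = 0.0699
tanh(-1.24) = -0.8455
result = [-0.3969, 0.9919, 0.6231, 0.0699, -0.8455]

[-0.3969, 0.9919, 0.6231, 0.0699, -0.8455]


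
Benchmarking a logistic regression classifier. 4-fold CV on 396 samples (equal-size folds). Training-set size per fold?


Fold size = 396/4 = 99
Training per fold = 396 - 99 = 297

297


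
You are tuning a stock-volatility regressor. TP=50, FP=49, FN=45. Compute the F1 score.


Precision = 50/99 = 0.5051
Recall = 50/95 = 0.5263
F1 = 2·P·R/(P+R) = 2·TP/(2·TP+FP+FN) = 100/(100+49+45) = 100/194 = 0.5155

0.5155


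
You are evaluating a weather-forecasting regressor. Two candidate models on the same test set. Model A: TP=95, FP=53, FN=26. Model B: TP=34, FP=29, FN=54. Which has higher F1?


Model A: P=95/148=0.6419, R=95/121=0.7851, F1=2PR/(P+R)=2TP/(2TP+FP+FN)=190/269=0.7063
Model B: P=34/63=0.5397, R=34/88=0.3864, F1=2PR/(P+R)=2TP/(2TP+FP+FN)=68/151=0.4503
0.7063 > 0.4503 → Model A

Model A


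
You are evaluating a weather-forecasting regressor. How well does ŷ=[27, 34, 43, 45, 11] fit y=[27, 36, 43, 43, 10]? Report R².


ȳ = 31.8
SS_res = Σ(y-ŷ)² = 9
SS_tot = Σ(y-ȳ)² = 766.8
R² = 1 - SS_res/SS_tot = 1 - 0.0117 = 0.9883

0.9883


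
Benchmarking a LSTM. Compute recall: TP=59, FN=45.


Recall = TP/(TP+FN)
= 59/(59+45)
= 59/104 = 56.73%

56.73%


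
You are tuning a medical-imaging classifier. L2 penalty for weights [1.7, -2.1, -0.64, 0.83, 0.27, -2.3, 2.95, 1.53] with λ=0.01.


‖w‖₂² = (1.7)² + (-2.1)² + (-0.64)² + (0.83)² + (0.27)² + (-2.3)² + (2.95)² + (1.53)²
     = 2.89 + 4.41 + 0.4096 + 0.6889 + 0.0729 + 5.29 + 8.7025 + 2.3409
     = 24.8048
λ·‖w‖₂² = 0.01·24.8048 = 0.248048

0.248048


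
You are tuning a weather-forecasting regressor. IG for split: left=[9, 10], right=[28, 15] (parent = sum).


Parent = [37, 25], H_parent = 0.9728
H_left = 0.998 (n=19), H_right = 0.933 (n=43)
H_children = (19/62)·0.998 + (43/62)·0.933 = 0.9529
IG = 0.9728 - 0.9529 = 0.0199

0.0199


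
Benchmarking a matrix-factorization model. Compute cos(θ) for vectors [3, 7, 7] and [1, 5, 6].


A·B = 3·1 + 7·5 + 7·6 = 80
‖A‖ = √107 = 10.3441, ‖B‖ = √62 = 7.874
cos = 80/(√107·√62) = 80/√6634 = 0.9822

0.9822


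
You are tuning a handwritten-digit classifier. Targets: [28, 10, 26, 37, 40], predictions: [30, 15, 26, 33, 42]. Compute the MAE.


Absolute errors: |28-30|=2, |10-15|=5, |26-26|=0, |37-33|=4, |40-42|=2
Sum = 13
MAE = 13/5 = 13/5

13/5


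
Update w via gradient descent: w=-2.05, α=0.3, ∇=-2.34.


w_new = w - α·∇
= -2.05 - 0.3·-2.34
= -2.05 + 0.702
= -1.348

-1.348


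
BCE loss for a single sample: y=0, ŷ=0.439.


BCE = -[y·ln(p) + (1-y)·ln(1-p)]
= -0 - 1·ln(1-0.439)
= -ln(0.561) = 0.578

0.578


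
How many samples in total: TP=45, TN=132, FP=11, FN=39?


Total = TP + TN + FP + FN
= 45 + 132 + 11 + 39
= 227
(Predicted positive: 56, predicted negative: 171)

227


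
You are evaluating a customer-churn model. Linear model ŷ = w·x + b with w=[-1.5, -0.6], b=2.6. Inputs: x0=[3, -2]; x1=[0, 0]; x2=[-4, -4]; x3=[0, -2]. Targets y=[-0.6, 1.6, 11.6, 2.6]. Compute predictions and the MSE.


ŷ0 = (-1.5)·(3) + (-0.6)·(-2) + 2.6 = -0.7
ŷ1 = (-1.5)·(0) + (-0.6)·(0) + 2.6 = 2.6
ŷ2 = (-1.5)·(-4) + (-0.6)·(-4) + 2.6 = 11.0
ŷ3 = (-1.5)·(0) + (-0.6)·(-2) + 2.6 = 3.8
errors² = [0.01, 1.0, 0.36, 1.44]
MSE = 2.8100/4 = 0.7025

0.7025


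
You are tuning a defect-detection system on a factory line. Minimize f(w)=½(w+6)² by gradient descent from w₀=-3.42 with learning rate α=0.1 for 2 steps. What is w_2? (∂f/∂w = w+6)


step 1: grad = -3.42+6 = 2.58; w = -3.42 - 0.1·(2.58) = -3.678
step 2: grad = -3.678+6 = 2.322; w = -3.678 - 0.1·(2.322) = -3.9102

-3.9102


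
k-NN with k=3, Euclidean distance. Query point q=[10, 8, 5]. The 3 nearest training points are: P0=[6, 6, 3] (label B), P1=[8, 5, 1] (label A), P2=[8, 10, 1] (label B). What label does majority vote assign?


d(q,P0) = 4.899  (label B)
d(q,P1) = 5.3852  (label A)
d(q,P2) = 4.899  (label B)
Votes: A=1, B=2
Majority → B

B


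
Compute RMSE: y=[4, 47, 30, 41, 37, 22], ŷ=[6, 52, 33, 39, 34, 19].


MSE = 60/6 = 10
RMSE = √(60/6) = 3.1623

3.1623


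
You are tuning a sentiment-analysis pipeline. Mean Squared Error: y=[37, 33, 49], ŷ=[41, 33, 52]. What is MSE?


Squared errors: (37-41)²=16, (33-33)²=0, (49-52)²=9
Sum = 25
MSE = 25/3 = 25/3

25/3


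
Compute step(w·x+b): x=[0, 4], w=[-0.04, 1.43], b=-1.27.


z = (0)·(-0.04) + (4)·(1.43) - 1.27
  = 4.45
step(z) = 1 (z≥0)

1


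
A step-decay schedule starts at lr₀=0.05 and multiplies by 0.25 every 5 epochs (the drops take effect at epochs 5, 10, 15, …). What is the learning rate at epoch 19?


n_drops = ⌊19/5⌋ = 3
lr = 0.05·0.25^3 = 0.05·0.015625 = 0.00078125

0.00078125


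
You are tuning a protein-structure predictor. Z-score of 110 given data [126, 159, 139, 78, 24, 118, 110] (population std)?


μ = 107.7143, σ = 41.3097
z = (110 - 107.7143)/41.3097 = 0.0553

0.0553


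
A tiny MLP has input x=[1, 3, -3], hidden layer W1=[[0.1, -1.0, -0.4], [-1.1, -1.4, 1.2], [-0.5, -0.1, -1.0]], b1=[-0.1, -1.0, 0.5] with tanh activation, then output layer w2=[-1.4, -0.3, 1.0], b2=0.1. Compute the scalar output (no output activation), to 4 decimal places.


z1[0] = (0.1)·(1) + (-1.0)·(3) + (-0.4)·(-3) - 0.1 = -1.8
z1[1] = (-1.1)·(1) + (-1.4)·(3) + (1.2)·(-3) - 1.0 = -9.9
z1[2] = (-0.5)·(1) + (-0.1)·(3) + (-1.0)·(-3) + 0.5 = 2.7
h = tanh(z1) = [-0.9468, -1.0, 0.991]
output = (-1.4)·(-0.9468) + (-0.3)·(-1.0) + (1.0)·(0.991) + 0.1 = 2.7165

2.7165


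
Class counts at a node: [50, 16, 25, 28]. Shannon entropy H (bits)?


Probabilities: [50/119, 16/119, 25/119, 28/119] ≈ [0.4202, 0.1345, 0.2101, 0.2353]
H = -((50/119)·log₂(50/119) + (16/119)·log₂(16/119) + (25/119)·log₂(25/119) + (28/119)·log₂(28/119))
  = 1.8789 bits

1.8789 bits


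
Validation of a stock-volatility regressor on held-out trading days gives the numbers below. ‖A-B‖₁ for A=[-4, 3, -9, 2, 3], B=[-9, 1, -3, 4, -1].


d = |-4+ 9| + |3-1| + |-9+ 3| + |2-4| + |3+ 1|
  = 5 + 2 + 6 + 2 + 4
  = 19

19


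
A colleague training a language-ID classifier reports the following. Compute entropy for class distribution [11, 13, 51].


Probabilities: [11/75, 13/75, 51/75] ≈ [0.1467, 0.1733, 0.68]
H = -((11/75)·log₂(11/75) + (13/75)·log₂(13/75) + (51/75)·log₂(51/75))
  = 1.2228 bits

1.2228 bits


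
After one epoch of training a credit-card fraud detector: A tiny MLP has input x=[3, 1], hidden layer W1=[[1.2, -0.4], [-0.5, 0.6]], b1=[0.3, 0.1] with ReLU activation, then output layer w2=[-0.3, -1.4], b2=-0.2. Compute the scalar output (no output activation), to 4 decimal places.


z1[0] = (1.2)·(3) + (-0.4)·(1) + 0.3 = 3.5
z1[1] = (-0.5)·(3) + (0.6)·(1) + 0.1 = -0.8
h = ReLU(z1) = [3.5, 0.0]
output = (-0.3)·(3.5) + (-1.4)·(0.0) - 0.2 = -1.25

-1.25


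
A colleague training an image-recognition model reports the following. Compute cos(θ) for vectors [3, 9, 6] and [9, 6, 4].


A·B = 3·9 + 9·6 + 6·4 = 105
‖A‖ = √126 = 11.225, ‖B‖ = √133 = 11.5326
cos = 105/(√126·√133) = 105/√16758 = 0.8111

0.8111


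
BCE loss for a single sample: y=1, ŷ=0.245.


BCE = -[y·ln(p) + (1-y)·ln(1-p)]
= -1·ln(0.245) - 0
= -ln(0.245) = 1.4065

1.4065


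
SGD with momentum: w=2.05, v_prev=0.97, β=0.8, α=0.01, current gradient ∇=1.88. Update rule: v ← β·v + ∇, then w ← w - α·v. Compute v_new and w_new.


v_new = 0.8·0.97 + 1.88 = 0.776 + 1.88 = 2.656
w_new = 2.05 - 0.01·2.656 = 2.05 - 0.02656 = 2.02344

v_new=2.656, w_new=2.02344


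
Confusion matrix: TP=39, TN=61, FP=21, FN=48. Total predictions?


Total = TP + TN + FP + FN
= 39 + 61 + 21 + 48
= 169
(Predicted positive: 60, predicted negative: 109)

169


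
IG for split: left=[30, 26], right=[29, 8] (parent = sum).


Parent = [59, 34], H_parent = 0.9472
H_left = 0.9963 (n=56), H_right = 0.7532 (n=37)
H_children = (56/93)·0.9963 + (37/93)·0.7532 = 0.8996
IG = 0.9472 - 0.8996 = 0.0476

0.0476


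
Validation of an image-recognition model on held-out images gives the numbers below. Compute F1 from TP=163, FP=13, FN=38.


Precision = 163/176 = 0.9261
Recall = 163/201 = 0.8109
F1 = 2·P·R/(P+R) = 2·TP/(2·TP+FP+FN) = 326/(326+13+38) = 326/377 = 0.8647

0.8647


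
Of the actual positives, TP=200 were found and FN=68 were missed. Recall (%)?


Recall = TP/(TP+FN)
= 200/(200+68)
= 200/268 = 74.63%

74.63%


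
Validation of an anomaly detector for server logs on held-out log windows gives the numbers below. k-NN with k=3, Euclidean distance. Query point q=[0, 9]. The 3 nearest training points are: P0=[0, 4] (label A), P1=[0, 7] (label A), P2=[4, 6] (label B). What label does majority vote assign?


d(q,P0) = 5.0  (label A)
d(q,P1) = 2.0  (label A)
d(q,P2) = 5.0  (label B)
Votes: A=2, B=1
Majority → A

A


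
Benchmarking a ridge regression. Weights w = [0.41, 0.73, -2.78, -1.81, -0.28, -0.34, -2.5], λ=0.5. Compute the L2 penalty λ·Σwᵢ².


‖w‖₂² = (0.41)² + (0.73)² + (-2.78)² + (-1.81)² + (-0.28)² + (-0.34)² + (-2.5)²
     = 0.1681 + 0.5329 + 7.7284 + 3.2761 + 0.0784 + 0.1156 + 6.25
     = 18.1495
λ·‖w‖₂² = 0.5·18.1495 = 9.07475

9.07475


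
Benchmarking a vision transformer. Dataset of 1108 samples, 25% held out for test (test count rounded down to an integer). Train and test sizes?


Test = ⌊1108·25/100⌋ = 277
Train = 1108 - 277 = 831

Train: 831, Test: 277


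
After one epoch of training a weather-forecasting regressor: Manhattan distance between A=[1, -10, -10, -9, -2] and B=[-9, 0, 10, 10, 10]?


d = |1+ 9| + |-10-0| + |-10-10| + |-9-10| + |-2-10|
  = 10 + 10 + 20 + 19 + 12
  = 71

71


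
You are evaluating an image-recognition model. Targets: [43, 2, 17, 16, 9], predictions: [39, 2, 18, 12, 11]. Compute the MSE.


Squared errors: (43-39)²=16, (2-2)²=0, (17-18)²=1, (16-12)²=16, (9-11)²=4
Sum = 37
MSE = 37/5 = 37/5

37/5


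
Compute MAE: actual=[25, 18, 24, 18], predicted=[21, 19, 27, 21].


Absolute errors: |25-21|=4, |18-19|=1, |24-27|=3, |18-21|=3
Sum = 11
MAE = 11/4 = 11/4

11/4


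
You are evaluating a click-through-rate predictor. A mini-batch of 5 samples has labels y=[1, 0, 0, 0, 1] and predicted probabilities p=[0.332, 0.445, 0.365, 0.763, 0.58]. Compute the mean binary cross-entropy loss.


L[0] = -ln(0.332) = 1.1026
L[1] = -ln(1-0.445) = -ln(0.555) = 0.5888
L[2] = -ln(1-0.365) = -ln(0.635) = 0.4541
L[3] = -ln(1-0.763) = -ln(0.237) = 1.4397
L[4] = -ln(0.58) = 0.5447
mean = (1.1026 + 0.5888 + 0.4541 + 1.4397 + 0.5447)/5 = 0.826

0.826


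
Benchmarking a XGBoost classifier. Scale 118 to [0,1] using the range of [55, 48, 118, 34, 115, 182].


min=34, max=182
(118-34)/(182-34) = 84/148 = 0.5676

0.5676


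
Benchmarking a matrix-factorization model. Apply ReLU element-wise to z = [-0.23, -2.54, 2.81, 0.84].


ReLU(-0.23) = max(0, -0.23) = 0.0
ReLU(-2.54) = max(0, -2.54) = 0.0
ReLU(2.81) = max(0, 2.81) = 2.81
ReLU(0.84) = max(0, 0.84) = 0.84
result = [0.0, 0.0, 2.81, 0.84]

[0.0, 0.0, 2.81, 0.84]


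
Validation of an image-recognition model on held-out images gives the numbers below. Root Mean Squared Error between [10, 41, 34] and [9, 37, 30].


MSE = 33/3 = 11
RMSE = √(33/3) = 3.3166

3.3166


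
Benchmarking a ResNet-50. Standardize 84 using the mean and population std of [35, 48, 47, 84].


μ = 53.5, σ = 18.3371
z = (84 - 53.5)/18.3371 = 1.6633

1.6633


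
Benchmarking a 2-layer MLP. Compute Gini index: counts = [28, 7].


Probabilities: [28/35, 7/35] ≈ [0.8, 0.2]
Σpᵢ² = (784 + 49)/35² = 833/1225
Gini = 1 - Σpᵢ² = 1 - 833/1225 = 0.32

0.32


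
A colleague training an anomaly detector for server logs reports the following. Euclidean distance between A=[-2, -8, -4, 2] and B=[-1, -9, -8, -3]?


d = √((-2+ 1)² + (-8+ 9)² + (-4+ 8)² + (2+ 3)²)
  = √(1 + 1 + 16 + 25)
  = √43 = 6.5574

6.5574


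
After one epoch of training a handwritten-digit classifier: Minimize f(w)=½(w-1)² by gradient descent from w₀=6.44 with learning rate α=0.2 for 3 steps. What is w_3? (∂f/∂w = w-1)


step 1: grad = 6.44-1 = 5.44; w = 6.44 - 0.2·(5.44) = 5.352
step 2: grad = 5.352-1 = 4.352; w = 5.352 - 0.2·(4.352) = 4.4816
step 3: grad = 4.4816-1 = 3.4816; w = 4.4816 - 0.2·(3.4816) = 3.78528

3.78528


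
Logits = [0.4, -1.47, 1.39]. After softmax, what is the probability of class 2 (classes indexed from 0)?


Exponentials: e^0.4=1.4918, e^-1.47=0.2299, e^1.39=4.0149
Sum = 5.7366
Softmax = [0.2601, 0.0401, 0.6999]
p[2] = 4.0149/5.7366 = 0.6999

0.6999


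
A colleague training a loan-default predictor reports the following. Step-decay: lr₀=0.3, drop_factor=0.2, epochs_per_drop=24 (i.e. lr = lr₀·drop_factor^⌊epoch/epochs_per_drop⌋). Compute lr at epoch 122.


n_drops = ⌊122/24⌋ = 5
lr = 0.3·0.2^5 = 0.3·0.00032 = 0.000096

0.000096


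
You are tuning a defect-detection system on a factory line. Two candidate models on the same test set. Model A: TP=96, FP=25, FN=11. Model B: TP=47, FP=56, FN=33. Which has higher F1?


Model A: P=96/121=0.7934, R=96/107=0.8972, F1=2PR/(P+R)=2TP/(2TP+FP+FN)=192/228=0.8421
Model B: P=47/103=0.4563, R=47/80=0.5875, F1=2PR/(P+R)=2TP/(2TP+FP+FN)=94/183=0.5137
0.8421 > 0.5137 → Model A

Model A


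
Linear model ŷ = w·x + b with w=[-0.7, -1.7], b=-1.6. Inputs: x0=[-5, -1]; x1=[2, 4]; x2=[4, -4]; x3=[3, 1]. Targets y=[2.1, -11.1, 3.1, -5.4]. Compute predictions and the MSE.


ŷ0 = (-0.7)·(-5) + (-1.7)·(-1) - 1.6 = 3.6
ŷ1 = (-0.7)·(2) + (-1.7)·(4) - 1.6 = -9.8
ŷ2 = (-0.7)·(4) + (-1.7)·(-4) - 1.6 = 2.4
ŷ3 = (-0.7)·(3) + (-1.7)·(1) - 1.6 = -5.4
errors² = [2.25, 1.69, 0.49, 0.0]
MSE = 4.4300/4 = 1.1075

1.1075


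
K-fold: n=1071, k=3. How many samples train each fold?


Fold size = 1071/3 = 357
Training per fold = 1071 - 357 = 714

714


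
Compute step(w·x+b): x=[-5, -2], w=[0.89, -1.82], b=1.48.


z = (-5)·(0.89) + (-2)·(-1.82) + 1.48
  = 0.67
step(z) = 1 (z≥0)

1


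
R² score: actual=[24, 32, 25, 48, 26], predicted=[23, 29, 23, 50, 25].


ȳ = 31
SS_res = Σ(y-ŷ)² = 19
SS_tot = Σ(y-ȳ)² = 400
R² = 1 - SS_res/SS_tot = 1 - 0.0475 = 0.9525

0.9525


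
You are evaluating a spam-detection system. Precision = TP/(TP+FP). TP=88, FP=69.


Precision = TP/(TP+FP)
= 88/(88+69)
= 88/157 = 56.05%

56.05%


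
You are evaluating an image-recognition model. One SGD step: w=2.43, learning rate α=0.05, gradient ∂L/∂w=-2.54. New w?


w_new = w - α·∇
= 2.43 - 0.05·-2.54
= 2.43 + 0.127
= 2.557

2.557


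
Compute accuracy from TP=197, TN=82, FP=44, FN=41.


Accuracy = (TP+TN)/(TP+TN+FP+FN)
= (197+82)/(364)
= 279/364 = 76.65%

76.65%


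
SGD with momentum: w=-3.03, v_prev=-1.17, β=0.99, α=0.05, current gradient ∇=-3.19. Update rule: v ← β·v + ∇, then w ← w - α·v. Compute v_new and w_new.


v_new = 0.99·-1.17 - 3.19 = -1.1583 - 3.19 = -4.3483
w_new = -3.03 - 0.05·-4.3483 = -3.03 + 0.217415 = -2.812585

v_new=-4.3483, w_new=-2.812585


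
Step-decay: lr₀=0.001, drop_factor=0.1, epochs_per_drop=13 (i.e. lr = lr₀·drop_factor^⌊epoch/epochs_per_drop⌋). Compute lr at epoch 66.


n_drops = ⌊66/13⌋ = 5
lr = 0.001·0.1^5 = 0.001·0.00001 = 0.00000001

0.00000001


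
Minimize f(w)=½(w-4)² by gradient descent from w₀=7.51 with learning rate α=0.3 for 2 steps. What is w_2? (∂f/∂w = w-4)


step 1: grad = 7.51-4 = 3.51; w = 7.51 - 0.3·(3.51) = 6.457
step 2: grad = 6.457-4 = 2.457; w = 6.457 - 0.3·(2.457) = 5.7199

5.7199


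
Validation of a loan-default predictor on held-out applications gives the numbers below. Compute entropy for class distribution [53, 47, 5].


Probabilities: [53/105, 47/105, 5/105] ≈ [0.5048, 0.4476, 0.0476]
H = -((53/105)·log₂(53/105) + (47/105)·log₂(47/105) + (5/105)·log₂(5/105))
  = 1.2261 bits

1.2261 bits


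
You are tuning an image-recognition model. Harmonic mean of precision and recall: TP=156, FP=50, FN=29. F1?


Precision = 156/206 = 0.7573
Recall = 156/185 = 0.8432
F1 = 2·P·R/(P+R) = 2·TP/(2·TP+FP+FN) = 312/(312+50+29) = 312/391 = 0.798

0.798


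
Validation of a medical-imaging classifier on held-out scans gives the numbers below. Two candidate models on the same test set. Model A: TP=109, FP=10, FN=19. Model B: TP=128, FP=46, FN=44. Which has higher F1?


Model A: P=109/119=0.916, R=109/128=0.8516, F1=2PR/(P+R)=2TP/(2TP+FP+FN)=218/247=0.8826
Model B: P=128/174=0.7356, R=128/172=0.7442, F1=2PR/(P+R)=2TP/(2TP+FP+FN)=256/346=0.7399
0.8826 > 0.7399 → Model A

Model A


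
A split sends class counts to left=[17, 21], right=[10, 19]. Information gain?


Parent = [27, 40], H_parent = 0.9727
H_left = 0.992 (n=38), H_right = 0.9294 (n=29)
H_children = (38/67)·0.992 + (29/67)·0.9294 = 0.9649
IG = 0.9727 - 0.9649 = 0.0078

0.0078


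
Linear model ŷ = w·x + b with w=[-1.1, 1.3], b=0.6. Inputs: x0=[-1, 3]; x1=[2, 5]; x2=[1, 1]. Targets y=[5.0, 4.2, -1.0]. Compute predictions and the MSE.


ŷ0 = (-1.1)·(-1) + (1.3)·(3) + 0.6 = 5.6
ŷ1 = (-1.1)·(2) + (1.3)·(5) + 0.6 = 4.9
ŷ2 = (-1.1)·(1) + (1.3)·(1) + 0.6 = 0.8
errors² = [0.36, 0.49, 3.24]
MSE = 4.0900/3 = 1.3633

1.3633


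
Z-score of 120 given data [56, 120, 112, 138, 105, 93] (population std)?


μ = 104, σ = 25.5016
z = (120 - 104)/25.5016 = 0.6274

0.6274


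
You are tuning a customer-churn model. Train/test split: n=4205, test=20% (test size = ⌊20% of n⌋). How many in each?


Test = ⌊4205·20/100⌋ = 841
Train = 4205 - 841 = 3364

Train: 3364, Test: 841


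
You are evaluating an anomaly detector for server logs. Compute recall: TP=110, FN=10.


Recall = TP/(TP+FN)
= 110/(110+10)
= 110/120 = 91.67%

91.67%


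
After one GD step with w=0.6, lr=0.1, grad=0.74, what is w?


w_new = w - α·∇
= 0.6 - 0.1·0.74
= 0.6 - 0.074
= 0.526

0.526


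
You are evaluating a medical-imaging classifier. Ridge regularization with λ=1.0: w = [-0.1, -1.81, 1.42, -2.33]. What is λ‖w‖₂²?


‖w‖₂² = (-0.1)² + (-1.81)² + (1.42)² + (-2.33)²
     = 0.01 + 3.2761 + 2.0164 + 5.4289
     = 10.7314
λ·‖w‖₂² = 1.0·10.7314 = 10.7314

10.7314


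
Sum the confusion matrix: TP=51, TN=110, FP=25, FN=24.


Total = TP + TN + FP + FN
= 51 + 110 + 25 + 24
= 210
(Predicted positive: 76, predicted negative: 134)

210


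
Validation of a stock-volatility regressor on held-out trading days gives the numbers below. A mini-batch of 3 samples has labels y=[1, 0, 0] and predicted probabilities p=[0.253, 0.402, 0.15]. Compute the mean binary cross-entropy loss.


L[0] = -ln(0.253) = 1.3744
L[1] = -ln(1-0.402) = -ln(0.598) = 0.5142
L[2] = -ln(1-0.15) = -ln(0.85) = 0.1625
mean = (1.3744 + 0.5142 + 0.1625)/3 = 0.6837

0.6837


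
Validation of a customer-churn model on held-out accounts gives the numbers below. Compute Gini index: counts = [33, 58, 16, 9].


Probabilities: [33/116, 58/116, 16/116, 9/116] ≈ [0.2845, 0.5, 0.1379, 0.0776]
Σpᵢ² = (1089 + 3364 + 256 + 81)/116² = 4790/13456
Gini = 1 - Σpᵢ² = 1 - 4790/13456 = 0.644

0.644


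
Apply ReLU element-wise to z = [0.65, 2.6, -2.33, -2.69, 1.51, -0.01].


ReLU(0.65) = max(0, 0.65) = 0.65
ReLU(2.6) = max(0, 2.6) = 2.6
ReLU(-2.33) = max(0, -2.33) = 0.0
ReLU(-2.69) = max(0, -2.69) = 0.0
ReLU(1.51) = max(0, 1.51) = 1.51
ReLU(-0.01) = max(0, -0.01) = 0.0
result = [0.65, 2.6, 0.0, 0.0, 1.51, 0.0]

[0.65, 2.6, 0.0, 0.0, 1.51, 0.0]


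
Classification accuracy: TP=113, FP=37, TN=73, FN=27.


Accuracy = (TP+TN)/(TP+TN+FP+FN)
= (113+73)/(250)
= 186/250 = 74.4%

74.4%


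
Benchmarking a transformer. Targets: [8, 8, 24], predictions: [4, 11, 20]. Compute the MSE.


Squared errors: (8-4)²=16, (8-11)²=9, (24-20)²=16
Sum = 41
MSE = 41/3 = 41/3

41/3


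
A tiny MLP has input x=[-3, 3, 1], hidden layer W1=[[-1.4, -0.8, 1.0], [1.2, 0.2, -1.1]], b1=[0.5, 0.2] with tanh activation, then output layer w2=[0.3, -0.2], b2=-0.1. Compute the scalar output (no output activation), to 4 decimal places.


z1[0] = (-1.4)·(-3) + (-0.8)·(3) + (1.0)·(1) + 0.5 = 3.3
z1[1] = (1.2)·(-3) + (0.2)·(3) + (-1.1)·(1) + 0.2 = -3.9
h = tanh(z1) = [0.9973, -0.9992]
output = (0.3)·(0.9973) + (-0.2)·(-0.9992) - 0.1 = 0.399

0.399


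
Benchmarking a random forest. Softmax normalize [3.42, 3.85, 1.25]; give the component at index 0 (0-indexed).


Exponentials: e^3.42=30.5694, e^3.85=46.9931, e^1.25=3.4903
Sum = 81.0528
Softmax = [0.3772, 0.5798, 0.0431]
p[0] = 30.5694/81.0528 = 0.3772

0.3772


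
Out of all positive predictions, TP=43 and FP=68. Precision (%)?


Precision = TP/(TP+FP)
= 43/(43+68)
= 43/111 = 38.74%

38.74%


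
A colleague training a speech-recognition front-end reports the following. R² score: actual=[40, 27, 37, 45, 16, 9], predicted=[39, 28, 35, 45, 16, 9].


ȳ = 29
SS_res = Σ(y-ŷ)² = 6
SS_tot = Σ(y-ȳ)² = 1014
R² = 1 - SS_res/SS_tot = 1 - 0.0059 = 0.9941

0.9941


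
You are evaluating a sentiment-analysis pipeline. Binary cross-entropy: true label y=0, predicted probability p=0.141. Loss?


BCE = -[y·ln(p) + (1-y)·ln(1-p)]
= -0 - 1·ln(1-0.141)
= -ln(0.859) = 0.152

0.152


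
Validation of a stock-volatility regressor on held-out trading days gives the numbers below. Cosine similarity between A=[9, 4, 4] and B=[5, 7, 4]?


A·B = 9·5 + 4·7 + 4·4 = 89
‖A‖ = √113 = 10.6301, ‖B‖ = √90 = 9.4868
cos = 89/(√113·√90) = 89/√10170 = 0.8825

0.8825


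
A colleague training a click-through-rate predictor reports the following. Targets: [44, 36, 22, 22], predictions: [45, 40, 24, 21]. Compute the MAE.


Absolute errors: |44-45|=1, |36-40|=4, |22-24|=2, |22-21|=1
Sum = 8
MAE = 8/4 = 2

2


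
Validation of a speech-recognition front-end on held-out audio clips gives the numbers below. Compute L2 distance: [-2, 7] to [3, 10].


d = √((-2-3)² + (7-10)²)
  = √(25 + 9)
  = √34 = 5.831

5.831


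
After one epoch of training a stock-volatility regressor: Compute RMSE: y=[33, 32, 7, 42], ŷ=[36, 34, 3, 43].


MSE = 30/4 = 7.5
RMSE = √(30/4) = 2.7386

2.7386


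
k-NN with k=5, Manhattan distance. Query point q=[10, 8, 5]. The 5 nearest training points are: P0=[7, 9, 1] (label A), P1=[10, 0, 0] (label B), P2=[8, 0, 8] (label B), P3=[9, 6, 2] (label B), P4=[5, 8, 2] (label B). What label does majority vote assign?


d(q,P0) = 8  (label A)
d(q,P1) = 13  (label B)
d(q,P2) = 13  (label B)
d(q,P3) = 6  (label B)
d(q,P4) = 8  (label B)
Votes: A=1, B=4
Majority → B

B


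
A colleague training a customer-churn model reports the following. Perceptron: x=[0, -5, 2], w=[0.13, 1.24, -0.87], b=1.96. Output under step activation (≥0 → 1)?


z = (0)·(0.13) + (-5)·(1.24) + (2)·(-0.87) + 1.96
  = -5.98
step(z) = 0 (z<0)

0


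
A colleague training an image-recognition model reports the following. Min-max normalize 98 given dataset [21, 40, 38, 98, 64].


min=21, max=98
(98-21)/(98-21) = 77/77 = 1.0

1.0


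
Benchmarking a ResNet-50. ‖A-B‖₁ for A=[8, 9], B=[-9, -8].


d = |8+ 9| + |9+ 8|
  = 17 + 17
  = 34

34


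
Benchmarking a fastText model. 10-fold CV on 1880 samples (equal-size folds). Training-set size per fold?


Fold size = 1880/10 = 188
Training per fold = 1880 - 188 = 1692

1692


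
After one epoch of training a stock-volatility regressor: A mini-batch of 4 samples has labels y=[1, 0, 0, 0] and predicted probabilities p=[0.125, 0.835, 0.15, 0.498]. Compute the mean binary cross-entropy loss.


L[0] = -ln(0.125) = 2.0794
L[1] = -ln(1-0.835) = -ln(0.165) = 1.8018
L[2] = -ln(1-0.15) = -ln(0.85) = 0.1625
L[3] = -ln(1-0.498) = -ln(0.502) = 0.6892
mean = (2.0794 + 1.8018 + 0.1625 + 0.6892)/4 = 1.1832

1.1832


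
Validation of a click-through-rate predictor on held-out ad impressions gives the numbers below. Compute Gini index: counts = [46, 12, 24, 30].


Probabilities: [46/112, 12/112, 24/112, 30/112] ≈ [0.4107, 0.1071, 0.2143, 0.2679]
Σpᵢ² = (2116 + 144 + 576 + 900)/112² = 3736/12544
Gini = 1 - Σpᵢ² = 1 - 3736/12544 = 0.7022

0.7022


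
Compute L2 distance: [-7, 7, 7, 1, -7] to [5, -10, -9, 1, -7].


d = √((-7-5)² + (7+ 10)² + (7+ 9)² + (1-1)² + (-7+ 7)²)
  = √(144 + 289 + 256 + 0 + 0)
  = √689 = 26.2488

26.2488


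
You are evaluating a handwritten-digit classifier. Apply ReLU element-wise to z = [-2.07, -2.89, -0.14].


ReLU(-2.07) = max(0, -2.07) = 0.0
ReLU(-2.89) = max(0, -2.89) = 0.0
ReLU(-0.14) = max(0, -0.14) = 0.0
result = [0.0, 0.0, 0.0]

[0.0, 0.0, 0.0]


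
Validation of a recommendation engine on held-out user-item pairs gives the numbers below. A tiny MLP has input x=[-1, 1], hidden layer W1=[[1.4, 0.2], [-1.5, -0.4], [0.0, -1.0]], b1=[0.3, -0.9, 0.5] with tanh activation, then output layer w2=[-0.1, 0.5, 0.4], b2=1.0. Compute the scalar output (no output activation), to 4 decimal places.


z1[0] = (1.4)·(-1) + (0.2)·(1) + 0.3 = -0.9
z1[1] = (-1.5)·(-1) + (-0.4)·(1) - 0.9 = 0.2
z1[2] = (0.0)·(-1) + (-1.0)·(1) + 0.5 = -0.5
h = tanh(z1) = [-0.7163, 0.1974, -0.4621]
output = (-0.1)·(-0.7163) + (0.5)·(0.1974) + (0.4)·(-0.4621) + 1.0 = 0.9855

0.9855


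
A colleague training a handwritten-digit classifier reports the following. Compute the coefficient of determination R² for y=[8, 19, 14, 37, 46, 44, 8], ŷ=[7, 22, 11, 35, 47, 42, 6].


ȳ = 25.1429
SS_res = Σ(y-ŷ)² = 32
SS_tot = Σ(y-ȳ)² = 1680.86
R² = 1 - SS_res/SS_tot = 1 - 0.019 = 0.981

0.981


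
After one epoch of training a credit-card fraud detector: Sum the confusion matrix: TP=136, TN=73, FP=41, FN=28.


Total = TP + TN + FP + FN
= 136 + 73 + 41 + 28
= 278
(Predicted positive: 177, predicted negative: 101)

278


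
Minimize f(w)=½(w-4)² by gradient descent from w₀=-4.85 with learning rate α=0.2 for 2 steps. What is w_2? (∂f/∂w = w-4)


step 1: grad = -4.85-4 = -8.85; w = -4.85 - 0.2·(-8.85) = -3.08
step 2: grad = -3.08-4 = -7.08; w = -3.08 - 0.2·(-7.08) = -1.664

-1.664


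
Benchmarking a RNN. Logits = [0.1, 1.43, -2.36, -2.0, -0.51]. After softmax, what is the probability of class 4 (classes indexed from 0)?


Exponentials: e^0.1=1.1052, e^1.43=4.1787, e^-2.36=0.0944, e^-2.0=0.1353, e^-0.51=0.6005
Sum = 6.1141
Softmax = [0.1808, 0.6835, 0.0154, 0.0221, 0.0982]
p[4] = 0.6005/6.1141 = 0.0982

0.0982


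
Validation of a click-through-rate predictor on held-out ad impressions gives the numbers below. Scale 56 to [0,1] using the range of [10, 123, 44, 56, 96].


min=10, max=123
(56-10)/(123-10) = 46/113 = 0.4071

0.4071


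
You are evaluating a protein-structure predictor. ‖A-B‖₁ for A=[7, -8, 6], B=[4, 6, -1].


d = |7-4| + |-8-6| + |6+ 1|
  = 3 + 14 + 7
  = 24

24


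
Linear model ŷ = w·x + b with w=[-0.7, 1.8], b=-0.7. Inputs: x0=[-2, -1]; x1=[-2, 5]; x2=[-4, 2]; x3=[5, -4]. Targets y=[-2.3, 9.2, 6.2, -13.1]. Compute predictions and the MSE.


ŷ0 = (-0.7)·(-2) + (1.8)·(-1) - 0.7 = -1.1
ŷ1 = (-0.7)·(-2) + (1.8)·(5) - 0.7 = 9.7
ŷ2 = (-0.7)·(-4) + (1.8)·(2) - 0.7 = 5.7
ŷ3 = (-0.7)·(5) + (1.8)·(-4) - 0.7 = -11.4
errors² = [1.44, 0.25, 0.25, 2.89]
MSE = 4.8300/4 = 1.2075

1.2075


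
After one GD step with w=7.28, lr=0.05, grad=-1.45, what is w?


w_new = w - α·∇
= 7.28 - 0.05·-1.45
= 7.28 + 0.0725
= 7.3525

7.3525


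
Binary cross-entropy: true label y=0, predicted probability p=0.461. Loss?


BCE = -[y·ln(p) + (1-y)·ln(1-p)]
= -0 - 1·ln(1-0.461)
= -ln(0.539) = 0.618

0.618


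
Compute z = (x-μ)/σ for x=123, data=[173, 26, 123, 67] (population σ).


μ = 97.25, σ = 55.6614
z = (123 - 97.25)/55.6614 = 0.4626

0.4626


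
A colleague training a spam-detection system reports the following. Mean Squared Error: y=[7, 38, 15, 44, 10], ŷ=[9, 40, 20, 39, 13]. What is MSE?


Squared errors: (7-9)²=4, (38-40)²=4, (15-20)²=25, (44-39)²=25, (10-13)²=9
Sum = 67
MSE = 67/5 = 67/5

67/5


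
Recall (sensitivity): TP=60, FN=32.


Recall = TP/(TP+FN)
= 60/(60+32)
= 60/92 = 65.22%

65.22%


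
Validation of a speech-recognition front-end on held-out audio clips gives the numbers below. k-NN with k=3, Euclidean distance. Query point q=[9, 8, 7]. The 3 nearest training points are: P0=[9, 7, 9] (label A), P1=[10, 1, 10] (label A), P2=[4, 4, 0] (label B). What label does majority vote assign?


d(q,P0) = 2.2361  (label A)
d(q,P1) = 7.6811  (label A)
d(q,P2) = 9.4868  (label B)
Votes: A=2, B=1
Majority → A

A


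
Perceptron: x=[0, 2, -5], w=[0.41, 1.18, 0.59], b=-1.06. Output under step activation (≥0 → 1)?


z = (0)·(0.41) + (2)·(1.18) + (-5)·(0.59) - 1.06
  = -1.65
step(z) = 0 (z<0)

0


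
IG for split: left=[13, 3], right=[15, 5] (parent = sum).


Parent = [28, 8], H_parent = 0.7642
H_left = 0.6962 (n=16), H_right = 0.8113 (n=20)
H_children = (16/36)·0.6962 + (20/36)·0.8113 = 0.7601
IG = 0.7642 - 0.7601 = 0.0041

0.0041


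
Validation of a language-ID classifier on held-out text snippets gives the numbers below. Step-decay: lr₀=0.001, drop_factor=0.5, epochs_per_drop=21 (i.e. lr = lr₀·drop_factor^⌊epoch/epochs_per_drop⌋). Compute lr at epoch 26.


n_drops = ⌊26/21⌋ = 1
lr = 0.001·0.5^1 = 0.001·0.5 = 0.0005

0.0005


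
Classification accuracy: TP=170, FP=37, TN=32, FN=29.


Accuracy = (TP+TN)/(TP+TN+FP+FN)
= (170+32)/(268)
= 202/268 = 75.37%

75.37%


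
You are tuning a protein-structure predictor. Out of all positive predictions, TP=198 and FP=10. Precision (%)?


Precision = TP/(TP+FP)
= 198/(198+10)
= 198/208 = 95.19%

95.19%


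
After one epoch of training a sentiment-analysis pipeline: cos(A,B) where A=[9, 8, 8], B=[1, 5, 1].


A·B = 9·1 + 8·5 + 8·1 = 57
‖A‖ = √209 = 14.4568, ‖B‖ = √27 = 5.1962
cos = 57/(√209·√27) = 57/√5643 = 0.7588

0.7588


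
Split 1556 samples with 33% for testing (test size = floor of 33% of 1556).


Test = ⌊1556·33/100⌋ = 513
Train = 1556 - 513 = 1043

Train: 1043, Test: 513


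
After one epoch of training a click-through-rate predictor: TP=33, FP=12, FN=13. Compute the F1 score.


Precision = 33/45 = 0.7333
Recall = 33/46 = 0.7174
F1 = 2·P·R/(P+R) = 2·TP/(2·TP+FP+FN) = 66/(66+12+13) = 66/91 = 0.7253

0.7253


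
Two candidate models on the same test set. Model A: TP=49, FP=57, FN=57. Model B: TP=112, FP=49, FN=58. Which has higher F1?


Model A: P=49/106=0.4623, R=49/106=0.4623, F1=2PR/(P+R)=2TP/(2TP+FP+FN)=98/212=0.4623
Model B: P=112/161=0.6957, R=112/170=0.6588, F1=2PR/(P+R)=2TP/(2TP+FP+FN)=224/331=0.6767
0.4623 < 0.6767 → Model B

Model B


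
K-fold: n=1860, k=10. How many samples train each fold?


Fold size = 1860/10 = 186
Training per fold = 1860 - 186 = 1674

1674


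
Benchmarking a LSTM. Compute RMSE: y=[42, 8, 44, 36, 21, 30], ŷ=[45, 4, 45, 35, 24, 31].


MSE = 37/6 = 6.1667
RMSE = √(37/6) = 2.4833

2.4833


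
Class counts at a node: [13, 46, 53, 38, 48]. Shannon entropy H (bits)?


Probabilities: [13/198, 46/198, 53/198, 38/198, 48/198] ≈ [0.0657, 0.2323, 0.2677, 0.1919, 0.2424]
H = -((13/198)·log₂(13/198) + (46/198)·log₂(46/198) + (53/198)·log₂(53/198) + (38/198)·log₂(38/198) + (48/198)·log₂(48/198))
  = 2.2088 bits

2.2088 bits


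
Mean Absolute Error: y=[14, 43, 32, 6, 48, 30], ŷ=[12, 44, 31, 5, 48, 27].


Absolute errors: |14-12|=2, |43-44|=1, |32-31|=1, |6-5|=1, |48-48|=0, |30-27|=3
Sum = 8
MAE = 8/6 = 4/3

4/3


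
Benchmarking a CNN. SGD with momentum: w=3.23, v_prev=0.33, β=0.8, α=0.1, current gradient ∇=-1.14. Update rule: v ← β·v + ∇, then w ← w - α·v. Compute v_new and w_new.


v_new = 0.8·0.33 - 1.14 = 0.264 - 1.14 = -0.876
w_new = 3.23 - 0.1·-0.876 = 3.23 + 0.0876 = 3.3176

v_new=-0.876, w_new=3.3176


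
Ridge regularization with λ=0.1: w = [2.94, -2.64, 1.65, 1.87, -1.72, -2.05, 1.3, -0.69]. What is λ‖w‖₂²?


‖w‖₂² = (2.94)² + (-2.64)² + (1.65)² + (1.87)² + (-1.72)² + (-2.05)² + (1.3)² + (-0.69)²
     = 8.6436 + 6.9696 + 2.7225 + 3.4969 + 2.9584 + 4.2025 + 1.69 + 0.4761
     = 31.1596
λ·‖w‖₂² = 0.1·31.1596 = 3.11596

3.11596


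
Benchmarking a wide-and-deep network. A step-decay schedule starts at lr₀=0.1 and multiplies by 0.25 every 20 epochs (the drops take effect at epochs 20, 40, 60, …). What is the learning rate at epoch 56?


n_drops = ⌊56/20⌋ = 2
lr = 0.1·0.25^2 = 0.1·0.0625 = 0.00625

0.00625


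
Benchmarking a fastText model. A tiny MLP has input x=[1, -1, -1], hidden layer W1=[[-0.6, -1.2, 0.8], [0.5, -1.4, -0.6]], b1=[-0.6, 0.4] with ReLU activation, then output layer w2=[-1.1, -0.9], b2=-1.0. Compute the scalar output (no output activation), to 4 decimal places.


z1[0] = (-0.6)·(1) + (-1.2)·(-1) + (0.8)·(-1) - 0.6 = -0.8
z1[1] = (0.5)·(1) + (-1.4)·(-1) + (-0.6)·(-1) + 0.4 = 2.9
h = ReLU(z1) = [0.0, 2.9]
output = (-1.1)·(0.0) + (-0.9)·(2.9) - 1.0 = -3.61

-3.61
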